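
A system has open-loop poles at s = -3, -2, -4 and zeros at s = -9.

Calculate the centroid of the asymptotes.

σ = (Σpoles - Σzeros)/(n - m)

σ = (Σpoles - Σzeros)/(n - m) = (-9 - (-9))/(3 - 1) = 0/2 = 0.0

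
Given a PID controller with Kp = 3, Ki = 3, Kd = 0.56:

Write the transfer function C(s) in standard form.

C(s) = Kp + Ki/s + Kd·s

Substituting values: C(s) = 3 + 3/s + 0.56s = (0.56s² + 3s + 3)/s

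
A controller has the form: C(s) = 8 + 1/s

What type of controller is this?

This is a Proportional-Integral (PI) controller.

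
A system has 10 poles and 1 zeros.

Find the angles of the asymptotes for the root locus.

n - m = 10 - 1 = 9. Angles: θk = (2k + 1)·180°/9 = 20°, 60°, 100°, 140°, 180°, 220°, 260°, 300°, 340°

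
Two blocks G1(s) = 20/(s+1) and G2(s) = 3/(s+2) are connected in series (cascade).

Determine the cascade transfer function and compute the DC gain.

Series: multiply transfer functions. G_eq = 20/(s+1) × 3/(s+2) = 60/((s+1)(s+2)). DC gain = 60/(1×2) = 30.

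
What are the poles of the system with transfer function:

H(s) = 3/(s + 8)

Pole is where denominator = 0: s + 8 = 0, so s = -8.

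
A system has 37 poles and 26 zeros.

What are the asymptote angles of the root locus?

n - m = 37 - 26 = 11. Angles: θk = (2k + 1)·180°/11 = 16.36°, 49.09°, 81.82°, 114.55°, 147.27°, 180°, 212.73°, 245.45°, 278.18°, 310.91°, 343.64°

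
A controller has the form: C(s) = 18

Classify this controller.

This is a Proportional (P) controller.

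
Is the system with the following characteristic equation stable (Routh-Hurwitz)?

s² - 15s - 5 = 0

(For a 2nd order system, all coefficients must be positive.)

Coefficients: 1, -15, -5. b=-15, c=-5 not positive, so system is unstable.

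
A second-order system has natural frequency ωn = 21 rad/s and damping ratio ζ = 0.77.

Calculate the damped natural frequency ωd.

ωd = ωn√(1 - ζ²) = 21√(1 - 0.77²) = 13.4 rad/s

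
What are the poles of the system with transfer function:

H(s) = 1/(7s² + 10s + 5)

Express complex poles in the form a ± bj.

Discriminant = 10² - 4×7×5 = 100 - 140 = -40 < 0, so the poles are a complex conjugate pair s = (-10 ± j√40)/(2×7). Real part = -10/(2×7) = -10/14 ≈ -0.7143; imaginary part = ±√40/(2×7) ≈ 0.4518. Poles: s = -0.7143 ± 0.4518j.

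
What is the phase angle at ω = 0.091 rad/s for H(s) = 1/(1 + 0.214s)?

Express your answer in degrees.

Phase = -arctan(ωτ) = -arctan(0.091 × 0.214) = -1.1°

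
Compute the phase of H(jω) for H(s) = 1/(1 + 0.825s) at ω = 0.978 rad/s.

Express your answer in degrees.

Phase = -arctan(ωτ) = -arctan(0.978 × 0.825) = -38.9°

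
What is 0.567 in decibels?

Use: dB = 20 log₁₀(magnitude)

dB = 20 log₁₀(0.567) = -4.9 dB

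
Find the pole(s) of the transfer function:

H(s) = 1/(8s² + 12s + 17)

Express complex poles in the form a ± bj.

Discriminant = 12² - 4×8×17 = 144 - 544 = -400 < 0, so the poles are a complex conjugate pair s = (-12 ± j√400)/(2×8). Real part = -12/(2×8) = -12/16 = -0.75; imaginary part = ±√400/(2×8) = 20/16 = 1.25. Poles: s = -0.75 ± 1.25j.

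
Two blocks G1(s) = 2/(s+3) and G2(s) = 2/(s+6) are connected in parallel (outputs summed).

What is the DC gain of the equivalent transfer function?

Parallel: G_eq = G1 + G2. DC gain = G1(0) + G2(0) = 2/3 + 2/6 = 0.6667 + 0.3333 = 1.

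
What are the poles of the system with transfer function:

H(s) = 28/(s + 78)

Pole is where denominator = 0: s + 78 = 0, so s = -78.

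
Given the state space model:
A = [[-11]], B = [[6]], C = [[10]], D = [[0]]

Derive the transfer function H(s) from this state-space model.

(sI - A)⁻¹ = 1/(s + 11). H(s) = 10 × 6/(s + 11) + 0 = 60/(s + 11).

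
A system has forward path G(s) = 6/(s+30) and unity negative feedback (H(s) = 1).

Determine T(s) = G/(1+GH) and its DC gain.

T(s) = G/(1+GH) = [6/(s+30)] / [1 + 6/(s+30)] = 6/(s+30+6) = 6/(s+36). DC gain = 6/36 = 0.1667.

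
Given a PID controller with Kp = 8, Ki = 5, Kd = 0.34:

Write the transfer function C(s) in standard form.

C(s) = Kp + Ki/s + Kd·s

Substituting values: C(s) = 8 + 5/s + 0.34s = (0.34s² + 8s + 5)/s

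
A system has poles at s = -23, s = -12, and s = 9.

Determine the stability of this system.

Pole(s) at s = 9 are not in the left half-plane. System is unstable.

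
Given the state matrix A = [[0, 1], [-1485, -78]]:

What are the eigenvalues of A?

det(A - λI) = λ² - (-78)λ + 1485 = (λ - (-45))(λ - (-33)). Eigenvalues: -45, -33.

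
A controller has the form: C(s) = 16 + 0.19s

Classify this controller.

This is a Proportional-Derivative (PD) controller.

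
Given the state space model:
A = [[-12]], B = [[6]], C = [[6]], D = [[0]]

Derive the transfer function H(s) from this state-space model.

(sI - A)⁻¹ = 1/(s + 12). H(s) = 6 × 6/(s + 12) + 0 = 36/(s + 12).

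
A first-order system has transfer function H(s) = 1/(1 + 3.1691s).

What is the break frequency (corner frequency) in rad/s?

Corner frequency = 1/τ = 1/3.1691 = 0.316 rad/s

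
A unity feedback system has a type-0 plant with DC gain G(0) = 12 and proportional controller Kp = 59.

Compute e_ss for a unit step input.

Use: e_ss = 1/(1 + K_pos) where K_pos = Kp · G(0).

K_pos = Kp · G(0) = 59 × 12 = 708. e_ss = 1/(1 + 708) = 0.0014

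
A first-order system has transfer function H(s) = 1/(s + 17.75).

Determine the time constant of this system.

For H(s) = 1/(s + 1/τ), the pole is at -1/τ = -17.75, so τ = 1/17.75 = 0.0563 s.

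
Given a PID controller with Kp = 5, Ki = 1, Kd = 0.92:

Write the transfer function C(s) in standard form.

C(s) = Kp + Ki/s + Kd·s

Substituting values: C(s) = 5 + 1/s + 0.92s = (0.92s² + 5s + 1)/s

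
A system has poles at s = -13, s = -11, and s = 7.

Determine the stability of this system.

Pole(s) at s = 7 are not in the left half-plane. System is unstable.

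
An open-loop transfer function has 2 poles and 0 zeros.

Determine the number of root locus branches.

Root locus has n branches where n = number of poles = 2.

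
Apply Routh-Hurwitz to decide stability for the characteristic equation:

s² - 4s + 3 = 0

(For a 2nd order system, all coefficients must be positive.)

Coefficients: 1, -4, 3. b=-4 not positive, so system is unstable.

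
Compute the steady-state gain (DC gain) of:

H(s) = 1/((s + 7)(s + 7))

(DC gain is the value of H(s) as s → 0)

DC gain = H(0) = 1/(7 × 7) = 1/49 = 0.0204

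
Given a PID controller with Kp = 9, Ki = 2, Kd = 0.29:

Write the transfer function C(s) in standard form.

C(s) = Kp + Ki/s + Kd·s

Substituting values: C(s) = 9 + 2/s + 0.29s = (0.29s² + 9s + 2)/s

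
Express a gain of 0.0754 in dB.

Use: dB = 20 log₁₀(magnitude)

dB = 20 log₁₀(0.0754) = -22.5 dB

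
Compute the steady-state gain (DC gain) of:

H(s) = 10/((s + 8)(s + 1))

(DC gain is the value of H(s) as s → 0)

DC gain = H(0) = 10/(8 × 1) = 10/8 = 1.25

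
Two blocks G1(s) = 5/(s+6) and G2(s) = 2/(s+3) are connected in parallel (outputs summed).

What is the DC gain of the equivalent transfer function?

Parallel: G_eq = G1 + G2. DC gain = G1(0) + G2(0) = 5/6 + 2/3 = 0.8333 + 0.6667 = 1.5.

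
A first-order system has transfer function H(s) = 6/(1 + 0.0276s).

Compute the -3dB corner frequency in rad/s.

Corner frequency = 1/τ = 1/0.0276 = 36.232 rad/s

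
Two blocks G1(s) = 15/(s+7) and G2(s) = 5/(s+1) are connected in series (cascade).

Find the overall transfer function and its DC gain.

Series: multiply transfer functions. G_eq = 15/(s+7) × 5/(s+1) = 75/((s+7)(s+1)). DC gain = 75/(7×1) = 10.7143.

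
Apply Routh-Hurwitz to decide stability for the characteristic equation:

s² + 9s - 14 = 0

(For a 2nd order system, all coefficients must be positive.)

Coefficients: 1, 9, -14. c=-14 not positive, so system is unstable.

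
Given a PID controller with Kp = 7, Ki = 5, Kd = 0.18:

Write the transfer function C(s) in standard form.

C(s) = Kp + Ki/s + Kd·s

Substituting values: C(s) = 7 + 5/s + 0.18s = (0.18s² + 7s + 5)/s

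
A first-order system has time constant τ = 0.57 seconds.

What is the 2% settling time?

For first-order system, 2% settling time ≈ 4τ = 4 × 0.57 = 2.28 s.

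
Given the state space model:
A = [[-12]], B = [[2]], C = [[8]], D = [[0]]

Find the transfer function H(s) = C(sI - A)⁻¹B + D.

(sI - A)⁻¹ = 1/(s + 12). H(s) = 8 × 2/(s + 12) + 0 = 16/(s + 12).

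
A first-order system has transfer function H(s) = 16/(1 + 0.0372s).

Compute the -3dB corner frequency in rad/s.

Corner frequency = 1/τ = 1/0.0372 = 26.882 rad/s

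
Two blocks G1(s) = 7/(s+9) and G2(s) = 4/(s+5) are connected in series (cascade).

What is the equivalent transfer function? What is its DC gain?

Series: multiply transfer functions. G_eq = 7/(s+9) × 4/(s+5) = 28/((s+9)(s+5)). DC gain = 28/(9×5) = 0.6222.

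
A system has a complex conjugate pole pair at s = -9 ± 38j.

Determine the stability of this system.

Real part of poles is -9 (< 0, left half-plane). Stable.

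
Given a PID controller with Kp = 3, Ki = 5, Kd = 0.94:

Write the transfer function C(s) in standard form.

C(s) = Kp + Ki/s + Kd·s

Substituting values: C(s) = 3 + 5/s + 0.94s = (0.94s² + 3s + 5)/s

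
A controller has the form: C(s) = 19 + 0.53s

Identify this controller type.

This is a Proportional-Derivative (PD) controller.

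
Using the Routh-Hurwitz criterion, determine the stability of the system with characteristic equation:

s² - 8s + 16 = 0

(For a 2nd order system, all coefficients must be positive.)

Coefficients: 1, -8, 16. b=-8 not positive, so system is unstable.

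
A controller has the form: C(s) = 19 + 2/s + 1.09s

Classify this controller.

This is a Proportional-Integral-Derivative (PID) controller.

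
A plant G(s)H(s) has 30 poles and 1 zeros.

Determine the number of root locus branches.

Root locus has n branches where n = number of poles = 30.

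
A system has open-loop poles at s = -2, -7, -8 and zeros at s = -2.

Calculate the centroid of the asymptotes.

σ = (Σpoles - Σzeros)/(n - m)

σ = (Σpoles - Σzeros)/(n - m) = (-17 - (-2))/(3 - 1) = -15/2 = -7.5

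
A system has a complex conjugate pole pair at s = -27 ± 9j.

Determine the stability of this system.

Real part of poles is -27 (< 0, left half-plane). Stable.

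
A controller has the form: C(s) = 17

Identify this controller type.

This is a Proportional (P) controller.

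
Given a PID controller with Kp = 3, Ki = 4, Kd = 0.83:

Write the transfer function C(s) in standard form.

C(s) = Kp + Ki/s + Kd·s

Substituting values: C(s) = 3 + 4/s + 0.83s = (0.83s² + 3s + 4)/s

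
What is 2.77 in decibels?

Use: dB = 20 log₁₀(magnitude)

dB = 20 log₁₀(2.77) = 8.8 dB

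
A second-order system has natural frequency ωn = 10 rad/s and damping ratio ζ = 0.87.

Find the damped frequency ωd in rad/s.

ωd = ωn√(1 - ζ²) = 10√(1 - 0.87²) = 4.93 rad/s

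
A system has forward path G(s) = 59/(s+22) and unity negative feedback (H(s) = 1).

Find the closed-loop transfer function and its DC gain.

T(s) = G/(1+GH) = [59/(s+22)] / [1 + 59/(s+22)] = 59/(s+22+59) = 59/(s+81). DC gain = 59/81 = 0.7284.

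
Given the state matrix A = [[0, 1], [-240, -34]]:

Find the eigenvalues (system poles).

det(A - λI) = λ² - (-34)λ + 240 = (λ - (-24))(λ - (-10)). Eigenvalues: -24, -10.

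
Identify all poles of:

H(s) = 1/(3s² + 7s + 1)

Discriminant = 7² - 4×3×1 = 49 - 12 = 37 > 0, so two distinct real poles. Using quadratic formula: s = (-7 ± √37)/(2×3) = (-7 ± √37)/6, with √37 ≈ 6.0828. s₁ ≈ -0.1529, s₂ ≈ -2.1805. Poles: s₁ = -0.1529, s₂ = -2.1805.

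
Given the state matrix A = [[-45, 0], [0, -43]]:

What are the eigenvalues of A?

For diagonal matrix, eigenvalues are diagonal entries: λ₁ = -45, λ₂ = -43.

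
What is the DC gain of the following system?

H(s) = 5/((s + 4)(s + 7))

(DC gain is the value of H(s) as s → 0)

DC gain = H(0) = 5/(4 × 7) = 5/28 = 0.1786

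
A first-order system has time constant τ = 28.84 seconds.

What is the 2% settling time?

For first-order system, 2% settling time ≈ 4τ = 4 × 28.84 = 115.36 s.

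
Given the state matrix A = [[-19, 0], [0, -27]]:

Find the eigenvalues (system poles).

For diagonal matrix, eigenvalues are diagonal entries: λ₁ = -19, λ₂ = -27.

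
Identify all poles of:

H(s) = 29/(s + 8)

Pole is where denominator = 0: s + 8 = 0, so s = -8.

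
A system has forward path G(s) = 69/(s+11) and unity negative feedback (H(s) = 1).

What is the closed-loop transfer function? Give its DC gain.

T(s) = G/(1+GH) = [69/(s+11)] / [1 + 69/(s+11)] = 69/(s+11+69) = 69/(s+80). DC gain = 69/80 = 0.8625.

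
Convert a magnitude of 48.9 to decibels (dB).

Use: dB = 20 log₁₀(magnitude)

dB = 20 log₁₀(48.9) = 33.8 dB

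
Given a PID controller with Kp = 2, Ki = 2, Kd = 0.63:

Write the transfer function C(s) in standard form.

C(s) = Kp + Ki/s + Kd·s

Substituting values: C(s) = 2 + 2/s + 0.63s = (0.63s² + 2s + 2)/s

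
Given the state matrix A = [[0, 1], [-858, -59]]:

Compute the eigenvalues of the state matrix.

det(A - λI) = λ² - (-59)λ + 858 = (λ - (-26))(λ - (-33)). Eigenvalues: -26, -33.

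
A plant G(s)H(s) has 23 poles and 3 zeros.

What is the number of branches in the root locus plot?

Root locus has n branches where n = number of poles = 23.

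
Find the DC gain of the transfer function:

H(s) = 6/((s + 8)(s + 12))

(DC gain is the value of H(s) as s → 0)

DC gain = H(0) = 6/(8 × 12) = 6/96 = 0.0625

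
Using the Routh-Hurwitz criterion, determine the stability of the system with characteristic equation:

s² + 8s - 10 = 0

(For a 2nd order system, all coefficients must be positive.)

Coefficients: 1, 8, -10. c=-10 not positive, so system is unstable.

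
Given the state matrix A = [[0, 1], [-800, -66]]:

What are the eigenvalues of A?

det(A - λI) = λ² - (-66)λ + 800 = (λ - (-16))(λ - (-50)). Eigenvalues: -16, -50.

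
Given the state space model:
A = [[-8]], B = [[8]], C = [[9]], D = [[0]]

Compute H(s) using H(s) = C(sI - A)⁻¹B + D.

(sI - A)⁻¹ = 1/(s + 8). H(s) = 9 × 8/(s + 8) + 0 = 72/(s + 8).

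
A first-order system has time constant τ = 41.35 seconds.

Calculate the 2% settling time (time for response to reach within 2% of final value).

For first-order system, 2% settling time ≈ 4τ = 4 × 41.35 = 165.4 s.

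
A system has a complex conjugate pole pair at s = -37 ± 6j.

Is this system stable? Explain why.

Real part of poles is -37 (< 0, left half-plane). Stable.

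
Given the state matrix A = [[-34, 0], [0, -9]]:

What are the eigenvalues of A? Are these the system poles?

For diagonal matrix, eigenvalues are diagonal entries: λ₁ = -34, λ₂ = -9. Eigenvalues of A = system poles.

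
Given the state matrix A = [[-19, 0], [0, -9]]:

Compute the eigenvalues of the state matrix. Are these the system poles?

For diagonal matrix, eigenvalues are diagonal entries: λ₁ = -19, λ₂ = -9. Eigenvalues of A = system poles.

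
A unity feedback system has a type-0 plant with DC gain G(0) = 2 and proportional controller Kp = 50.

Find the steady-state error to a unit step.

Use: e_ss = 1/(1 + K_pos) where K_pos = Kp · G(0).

K_pos = Kp · G(0) = 50 × 2 = 100. e_ss = 1/(1 + 100) = 0.0099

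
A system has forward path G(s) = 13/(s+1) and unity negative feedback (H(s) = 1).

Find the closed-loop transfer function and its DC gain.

T(s) = G/(1+GH) = [13/(s+1)] / [1 + 13/(s+1)] = 13/(s+1+13) = 13/(s+14). DC gain = 13/14 = 0.9286.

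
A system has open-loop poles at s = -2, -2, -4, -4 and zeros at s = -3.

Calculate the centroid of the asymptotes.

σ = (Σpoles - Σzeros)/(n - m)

σ = (Σpoles - Σzeros)/(n - m) = (-12 - (-3))/(4 - 1) = -9/3 = -3.0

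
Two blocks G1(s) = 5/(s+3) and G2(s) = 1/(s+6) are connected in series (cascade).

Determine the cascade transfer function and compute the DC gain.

Series: multiply transfer functions. G_eq = 5/(s+3) × 1/(s+6) = 5/((s+3)(s+6)). DC gain = 5/(3×6) = 0.2778.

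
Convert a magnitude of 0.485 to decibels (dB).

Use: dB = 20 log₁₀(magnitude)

dB = 20 log₁₀(0.485) = -6.3 dB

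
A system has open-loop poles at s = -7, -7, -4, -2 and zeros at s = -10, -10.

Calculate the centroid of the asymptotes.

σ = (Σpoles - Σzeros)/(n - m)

σ = (Σpoles - Σzeros)/(n - m) = (-20 - (-20))/(4 - 2) = 0/2 = 0.0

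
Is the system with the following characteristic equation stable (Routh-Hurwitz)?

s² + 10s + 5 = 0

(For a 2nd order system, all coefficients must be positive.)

Coefficients: 1, 10, 5. All positive, so system is stable.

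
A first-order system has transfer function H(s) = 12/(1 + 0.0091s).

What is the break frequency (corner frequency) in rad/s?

Corner frequency = 1/τ = 1/0.0091 = 109.89 rad/s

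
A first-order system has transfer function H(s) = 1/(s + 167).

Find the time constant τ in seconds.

For H(s) = 1/(s + 1/τ), the pole is at -1/τ = -167, so τ = 1/167 = 0.0060 s.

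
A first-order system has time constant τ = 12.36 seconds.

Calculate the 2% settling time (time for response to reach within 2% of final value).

For first-order system, 2% settling time ≈ 4τ = 4 × 12.36 = 49.44 s.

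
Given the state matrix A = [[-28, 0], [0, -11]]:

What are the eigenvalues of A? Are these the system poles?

For diagonal matrix, eigenvalues are diagonal entries: λ₁ = -28, λ₂ = -11. Eigenvalues of A = system poles.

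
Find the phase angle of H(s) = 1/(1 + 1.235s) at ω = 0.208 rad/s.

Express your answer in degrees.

Phase = -arctan(ωτ) = -arctan(0.208 × 1.235) = -14.4°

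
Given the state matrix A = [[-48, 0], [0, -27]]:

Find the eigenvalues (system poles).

For diagonal matrix, eigenvalues are diagonal entries: λ₁ = -48, λ₂ = -27.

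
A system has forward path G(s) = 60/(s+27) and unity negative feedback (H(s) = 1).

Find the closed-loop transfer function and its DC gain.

T(s) = G/(1+GH) = [60/(s+27)] / [1 + 60/(s+27)] = 60/(s+27+60) = 60/(s+87). DC gain = 60/87 = 0.6897.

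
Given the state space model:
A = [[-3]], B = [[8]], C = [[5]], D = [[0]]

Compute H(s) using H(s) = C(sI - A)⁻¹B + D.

(sI - A)⁻¹ = 1/(s + 3). H(s) = 5 × 8/(s + 3) + 0 = 40/(s + 3).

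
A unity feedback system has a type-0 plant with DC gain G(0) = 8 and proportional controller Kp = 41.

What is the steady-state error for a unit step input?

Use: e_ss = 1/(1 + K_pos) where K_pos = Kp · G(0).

K_pos = Kp · G(0) = 41 × 8 = 328. e_ss = 1/(1 + 328) = 0.0030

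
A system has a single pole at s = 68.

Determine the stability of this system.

Pole at s = 68 is in the right half-plane. Unstable.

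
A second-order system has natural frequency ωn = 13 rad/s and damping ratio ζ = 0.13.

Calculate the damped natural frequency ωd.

ωd = ωn√(1 - ζ²) = 13√(1 - 0.13²) = 12.89 rad/s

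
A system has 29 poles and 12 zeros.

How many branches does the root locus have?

Root locus has n branches where n = number of poles = 29.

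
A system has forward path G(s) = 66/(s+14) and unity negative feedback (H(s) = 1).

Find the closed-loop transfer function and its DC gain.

T(s) = G/(1+GH) = [66/(s+14)] / [1 + 66/(s+14)] = 66/(s+14+66) = 66/(s+80). DC gain = 66/80 = 0.825.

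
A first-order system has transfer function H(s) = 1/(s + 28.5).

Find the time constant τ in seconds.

For H(s) = 1/(s + 1/τ), the pole is at -1/τ = -28.5, so τ = 1/28.5 = 0.0351 s.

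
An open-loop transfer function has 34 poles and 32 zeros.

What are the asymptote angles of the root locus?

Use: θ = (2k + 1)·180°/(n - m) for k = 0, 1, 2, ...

n - m = 34 - 32 = 2. Angles: θk = (2k + 1)·180°/2 = 90°, 270°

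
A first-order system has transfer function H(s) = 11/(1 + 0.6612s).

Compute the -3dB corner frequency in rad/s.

Corner frequency = 1/τ = 1/0.6612 = 1.512 rad/s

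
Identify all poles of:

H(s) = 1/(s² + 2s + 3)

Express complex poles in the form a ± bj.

Discriminant = 2² - 4×1×3 = 4 - 12 = -8 < 0, so the poles are a complex conjugate pair s = (-2 ± j√8)/(2×1). Real part = -2/(2×1) = -2/2 = -1; imaginary part = ±√8/(2×1) ≈ 1.4142. Poles: s = -1 ± 1.4142j.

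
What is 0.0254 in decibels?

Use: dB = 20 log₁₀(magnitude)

dB = 20 log₁₀(0.0254) = -31.9 dB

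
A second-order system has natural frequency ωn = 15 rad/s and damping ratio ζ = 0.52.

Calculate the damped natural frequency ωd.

ωd = ωn√(1 - ζ²) = 15√(1 - 0.52²) = 12.81 rad/s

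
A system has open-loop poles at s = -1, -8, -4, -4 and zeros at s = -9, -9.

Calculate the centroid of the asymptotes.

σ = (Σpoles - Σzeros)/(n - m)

σ = (Σpoles - Σzeros)/(n - m) = (-17 - (-18))/(4 - 2) = 1/2 = 0.5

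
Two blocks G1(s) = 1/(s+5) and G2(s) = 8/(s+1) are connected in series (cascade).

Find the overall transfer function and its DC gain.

Series: multiply transfer functions. G_eq = 1/(s+5) × 8/(s+1) = 8/((s+5)(s+1)). DC gain = 8/(5×1) = 1.6.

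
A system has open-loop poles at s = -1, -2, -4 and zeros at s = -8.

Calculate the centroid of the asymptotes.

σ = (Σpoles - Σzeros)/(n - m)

σ = (Σpoles - Σzeros)/(n - m) = (-7 - (-8))/(3 - 1) = 1/2 = 0.5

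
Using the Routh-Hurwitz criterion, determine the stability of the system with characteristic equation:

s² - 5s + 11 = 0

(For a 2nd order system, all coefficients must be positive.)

Coefficients: 1, -5, 11. b=-5 not positive, so system is unstable.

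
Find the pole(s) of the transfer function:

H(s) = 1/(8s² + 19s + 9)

Discriminant = 19² - 4×8×9 = 361 - 288 = 73 > 0, so two distinct real poles. Using quadratic formula: s = (-19 ± √73)/(2×8) = (-19 ± √73)/16, with √73 ≈ 8.5440. s₁ ≈ -0.6535, s₂ ≈ -1.7215. Poles: s₁ = -0.6535, s₂ = -1.7215.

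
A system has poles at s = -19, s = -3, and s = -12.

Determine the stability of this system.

All poles are in the left half-plane. System is stable.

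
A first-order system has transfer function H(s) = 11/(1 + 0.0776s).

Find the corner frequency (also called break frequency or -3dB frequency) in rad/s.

Corner frequency = 1/τ = 1/0.0776 = 12.887 rad/s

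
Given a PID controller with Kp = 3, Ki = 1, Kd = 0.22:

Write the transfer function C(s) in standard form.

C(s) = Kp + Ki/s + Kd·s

Substituting values: C(s) = 3 + 1/s + 0.22s = (0.22s² + 3s + 1)/s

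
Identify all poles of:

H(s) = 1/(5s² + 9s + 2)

Discriminant = 9² - 4×5×2 = 81 - 40 = 41 > 0, so two distinct real poles. Using quadratic formula: s = (-9 ± √41)/(2×5) = (-9 ± √41)/10, with √41 ≈ 6.4031. s₁ ≈ -0.2597, s₂ ≈ -1.5403. Poles: s₁ = -0.2597, s₂ = -1.5403.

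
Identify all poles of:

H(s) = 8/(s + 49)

Pole is where denominator = 0: s + 49 = 0, so s = -49.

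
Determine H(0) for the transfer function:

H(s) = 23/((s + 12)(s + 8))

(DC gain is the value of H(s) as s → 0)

DC gain = H(0) = 23/(12 × 8) = 23/96 = 0.2396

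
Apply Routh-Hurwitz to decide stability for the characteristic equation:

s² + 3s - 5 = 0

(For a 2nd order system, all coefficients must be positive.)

Coefficients: 1, 3, -5. c=-5 not positive, so system is unstable.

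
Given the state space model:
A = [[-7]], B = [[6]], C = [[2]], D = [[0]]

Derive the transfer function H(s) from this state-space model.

(sI - A)⁻¹ = 1/(s + 7). H(s) = 2 × 6/(s + 7) + 0 = 12/(s + 7).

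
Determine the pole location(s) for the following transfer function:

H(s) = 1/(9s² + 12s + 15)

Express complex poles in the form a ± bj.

Discriminant = 12² - 4×9×15 = 144 - 540 = -396 < 0, so the poles are a complex conjugate pair s = (-12 ± j√396)/(2×9). Real part = -12/(2×9) = -12/18 ≈ -0.6667; imaginary part = ±√396/(2×9) ≈ 1.1055. Poles: s = -0.6667 ± 1.1055j.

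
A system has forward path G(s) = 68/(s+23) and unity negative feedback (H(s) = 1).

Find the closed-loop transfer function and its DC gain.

T(s) = G/(1+GH) = [68/(s+23)] / [1 + 68/(s+23)] = 68/(s+23+68) = 68/(s+91). DC gain = 68/91 = 0.7473.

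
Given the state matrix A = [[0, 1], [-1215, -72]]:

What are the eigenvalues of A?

det(A - λI) = λ² - (-72)λ + 1215 = (λ - (-27))(λ - (-45)). Eigenvalues: -27, -45.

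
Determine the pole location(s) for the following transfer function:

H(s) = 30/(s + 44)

Pole is where denominator = 0: s + 44 = 0, so s = -44.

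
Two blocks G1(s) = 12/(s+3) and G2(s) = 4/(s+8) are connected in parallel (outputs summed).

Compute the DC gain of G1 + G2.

Parallel: G_eq = G1 + G2. DC gain = G1(0) + G2(0) = 12/3 + 4/8 = 4 + 0.5 = 4.5.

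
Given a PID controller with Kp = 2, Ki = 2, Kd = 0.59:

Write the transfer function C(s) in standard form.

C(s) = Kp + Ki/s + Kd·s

Substituting values: C(s) = 2 + 2/s + 0.59s = (0.59s² + 2s + 2)/s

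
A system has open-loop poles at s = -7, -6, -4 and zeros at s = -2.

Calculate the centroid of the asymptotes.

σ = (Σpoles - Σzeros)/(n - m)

σ = (Σpoles - Σzeros)/(n - m) = (-17 - (-2))/(3 - 1) = -15/2 = -7.5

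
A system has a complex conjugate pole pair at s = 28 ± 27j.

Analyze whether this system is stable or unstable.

Real part of poles is 28 (> 0, right half-plane). Unstable.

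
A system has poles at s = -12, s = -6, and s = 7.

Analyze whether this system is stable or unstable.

Pole(s) at s = 7 are not in the left half-plane. System is unstable.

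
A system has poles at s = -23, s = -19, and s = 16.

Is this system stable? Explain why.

Pole(s) at s = 16 are not in the left half-plane. System is unstable.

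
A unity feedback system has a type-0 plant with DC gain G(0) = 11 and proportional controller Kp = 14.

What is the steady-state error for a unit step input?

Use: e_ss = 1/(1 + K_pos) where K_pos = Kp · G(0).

K_pos = Kp · G(0) = 14 × 11 = 154. e_ss = 1/(1 + 154) = 0.0065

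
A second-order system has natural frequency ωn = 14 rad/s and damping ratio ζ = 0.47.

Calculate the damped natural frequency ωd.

ωd = ωn√(1 - ζ²) = 14√(1 - 0.47²) = 12.36 rad/s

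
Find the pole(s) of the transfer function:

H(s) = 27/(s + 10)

Pole is where denominator = 0: s + 10 = 0, so s = -10.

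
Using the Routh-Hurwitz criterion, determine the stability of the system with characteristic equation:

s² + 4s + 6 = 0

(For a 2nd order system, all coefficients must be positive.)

Coefficients: 1, 4, 6. All positive, so system is stable.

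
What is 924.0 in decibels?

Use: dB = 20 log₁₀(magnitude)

dB = 20 log₁₀(924.0) = 59.3 dB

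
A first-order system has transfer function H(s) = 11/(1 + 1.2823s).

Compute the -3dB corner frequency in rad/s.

Corner frequency = 1/τ = 1/1.2823 = 0.78 rad/s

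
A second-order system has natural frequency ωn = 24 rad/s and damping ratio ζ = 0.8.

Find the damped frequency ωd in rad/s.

ωd = ωn√(1 - ζ²) = 24√(1 - 0.8²) = 14.4 rad/s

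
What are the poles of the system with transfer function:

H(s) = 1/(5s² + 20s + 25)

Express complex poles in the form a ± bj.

Discriminant = 20² - 4×5×25 = 400 - 500 = -100 < 0, so the poles are a complex conjugate pair s = (-20 ± j√100)/(2×5). Real part = -20/(2×5) = -20/10 = -2; imaginary part = ±√100/(2×5) = 10/10 = 1. Poles: s = -2 ± 1j.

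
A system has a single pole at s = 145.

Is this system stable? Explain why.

Pole at s = 145 is in the right half-plane. Unstable.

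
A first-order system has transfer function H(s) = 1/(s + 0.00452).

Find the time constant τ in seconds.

For H(s) = 1/(s + 1/τ), the pole is at -1/τ = -0.00452, so τ = 1/0.00452 = 221.2 s.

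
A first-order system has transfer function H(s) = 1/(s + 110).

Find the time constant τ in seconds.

For H(s) = 1/(s + 1/τ), the pole is at -1/τ = -110, so τ = 1/110 = 0.0091 s.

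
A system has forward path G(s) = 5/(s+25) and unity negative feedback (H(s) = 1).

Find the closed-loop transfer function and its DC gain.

T(s) = G/(1+GH) = [5/(s+25)] / [1 + 5/(s+25)] = 5/(s+25+5) = 5/(s+30). DC gain = 5/30 = 0.1667.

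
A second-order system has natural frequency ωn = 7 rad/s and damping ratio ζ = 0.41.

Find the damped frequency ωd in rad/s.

ωd = ωn√(1 - ζ²) = 7√(1 - 0.41²) = 6.38 rad/s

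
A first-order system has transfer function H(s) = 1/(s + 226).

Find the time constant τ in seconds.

For H(s) = 1/(s + 1/τ), the pole is at -1/τ = -226, so τ = 1/226 = 0.0044 s.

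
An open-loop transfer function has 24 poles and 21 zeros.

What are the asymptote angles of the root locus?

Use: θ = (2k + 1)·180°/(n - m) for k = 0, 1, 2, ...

n - m = 24 - 21 = 3. Angles: θk = (2k + 1)·180°/3 = 60°, 180°, 300°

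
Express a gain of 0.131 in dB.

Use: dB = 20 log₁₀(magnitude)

dB = 20 log₁₀(0.131) = -17.7 dB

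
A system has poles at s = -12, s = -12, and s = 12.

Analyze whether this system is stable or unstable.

Pole(s) at s = 12 are not in the left half-plane. System is unstable.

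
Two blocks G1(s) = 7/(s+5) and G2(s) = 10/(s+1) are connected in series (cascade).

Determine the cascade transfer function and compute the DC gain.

Series: multiply transfer functions. G_eq = 7/(s+5) × 10/(s+1) = 70/((s+5)(s+1)). DC gain = 70/(5×1) = 14.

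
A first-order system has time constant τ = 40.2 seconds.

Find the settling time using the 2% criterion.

For first-order system, 2% settling time ≈ 4τ = 4 × 40.2 = 160.8 s.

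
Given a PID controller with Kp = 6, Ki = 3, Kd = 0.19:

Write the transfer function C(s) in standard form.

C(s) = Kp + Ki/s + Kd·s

Substituting values: C(s) = 6 + 3/s + 0.19s = (0.19s² + 6s + 3)/s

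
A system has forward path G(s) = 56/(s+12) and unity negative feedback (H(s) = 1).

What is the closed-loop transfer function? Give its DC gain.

T(s) = G/(1+GH) = [56/(s+12)] / [1 + 56/(s+12)] = 56/(s+12+56) = 56/(s+68). DC gain = 56/68 = 0.8235.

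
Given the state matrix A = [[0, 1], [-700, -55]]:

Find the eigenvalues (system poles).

det(A - λI) = λ² - (-55)λ + 700 = (λ - (-20))(λ - (-35)). Eigenvalues: -20, -35.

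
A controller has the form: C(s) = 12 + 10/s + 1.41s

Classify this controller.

This is a Proportional-Integral-Derivative (PID) controller.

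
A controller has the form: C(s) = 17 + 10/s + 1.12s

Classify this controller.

This is a Proportional-Integral-Derivative (PID) controller.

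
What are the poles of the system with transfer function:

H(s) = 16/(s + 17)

Pole is where denominator = 0: s + 17 = 0, so s = -17.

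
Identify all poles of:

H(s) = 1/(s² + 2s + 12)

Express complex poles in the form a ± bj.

Discriminant = 2² - 4×1×12 = 4 - 48 = -44 < 0, so the poles are a complex conjugate pair s = (-2 ± j√44)/(2×1). Real part = -2/(2×1) = -2/2 = -1; imaginary part = ±√44/(2×1) ≈ 3.3166. Poles: s = -1 ± 3.3166j.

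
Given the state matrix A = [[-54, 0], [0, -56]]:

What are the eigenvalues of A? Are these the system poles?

For diagonal matrix, eigenvalues are diagonal entries: λ₁ = -54, λ₂ = -56. Eigenvalues of A = system poles.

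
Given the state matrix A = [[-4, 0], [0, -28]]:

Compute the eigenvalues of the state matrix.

For diagonal matrix, eigenvalues are diagonal entries: λ₁ = -4, λ₂ = -28.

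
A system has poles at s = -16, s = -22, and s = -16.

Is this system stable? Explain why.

All poles are in the left half-plane. System is stable.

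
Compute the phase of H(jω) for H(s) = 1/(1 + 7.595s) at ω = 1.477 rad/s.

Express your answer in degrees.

Phase = -arctan(ωτ) = -arctan(1.477 × 7.595) = -84.9°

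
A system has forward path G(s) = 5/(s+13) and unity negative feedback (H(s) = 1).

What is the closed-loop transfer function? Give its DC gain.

T(s) = G/(1+GH) = [5/(s+13)] / [1 + 5/(s+13)] = 5/(s+13+5) = 5/(s+18). DC gain = 5/18 = 0.2778.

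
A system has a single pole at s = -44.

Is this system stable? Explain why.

Pole at s = -44 is in the left half-plane. Stable.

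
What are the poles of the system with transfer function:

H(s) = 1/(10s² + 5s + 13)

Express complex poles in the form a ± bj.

Discriminant = 5² - 4×10×13 = 25 - 520 = -495 < 0, so the poles are a complex conjugate pair s = (-5 ± j√495)/(2×10). Real part = -5/(2×10) = -5/20 = -0.25; imaginary part = ±√495/(2×10) ≈ 1.1124. Poles: s = -0.25 ± 1.1124j.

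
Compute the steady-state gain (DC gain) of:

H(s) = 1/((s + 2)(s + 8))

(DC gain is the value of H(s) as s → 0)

DC gain = H(0) = 1/(2 × 8) = 1/16 = 0.0625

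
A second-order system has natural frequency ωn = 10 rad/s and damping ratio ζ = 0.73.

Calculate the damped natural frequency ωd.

ωd = ωn√(1 - ζ²) = 10√(1 - 0.73²) = 6.83 rad/s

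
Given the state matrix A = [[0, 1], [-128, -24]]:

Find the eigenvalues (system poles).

det(A - λI) = λ² - (-24)λ + 128 = (λ - (-16))(λ - (-8)). Eigenvalues: -16, -8.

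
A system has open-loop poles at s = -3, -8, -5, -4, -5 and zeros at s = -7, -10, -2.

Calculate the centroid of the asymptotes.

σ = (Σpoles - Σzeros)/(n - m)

σ = (Σpoles - Σzeros)/(n - m) = (-25 - (-19))/(5 - 3) = -6/2 = -3.0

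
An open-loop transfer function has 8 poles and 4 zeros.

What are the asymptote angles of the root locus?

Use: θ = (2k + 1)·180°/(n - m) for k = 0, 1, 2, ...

n - m = 8 - 4 = 4. Angles: θk = (2k + 1)·180°/4 = 45°, 135°, 225°, 315°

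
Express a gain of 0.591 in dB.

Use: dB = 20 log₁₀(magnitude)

dB = 20 log₁₀(0.591) = -4.6 dB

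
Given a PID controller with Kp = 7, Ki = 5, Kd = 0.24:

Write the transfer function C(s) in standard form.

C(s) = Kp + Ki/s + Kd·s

Substituting values: C(s) = 7 + 5/s + 0.24s = (0.24s² + 7s + 5)/s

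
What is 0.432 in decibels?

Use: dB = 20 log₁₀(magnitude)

dB = 20 log₁₀(0.432) = -7.3 dB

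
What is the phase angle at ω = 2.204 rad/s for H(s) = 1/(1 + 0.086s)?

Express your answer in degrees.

Phase = -arctan(ωτ) = -arctan(2.204 × 0.086) = -10.7°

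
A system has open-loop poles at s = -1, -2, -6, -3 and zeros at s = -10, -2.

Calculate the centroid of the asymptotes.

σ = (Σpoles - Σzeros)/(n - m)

σ = (Σpoles - Σzeros)/(n - m) = (-12 - (-12))/(4 - 2) = 0/2 = 0.0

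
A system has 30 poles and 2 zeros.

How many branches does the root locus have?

Root locus has n branches where n = number of poles = 30.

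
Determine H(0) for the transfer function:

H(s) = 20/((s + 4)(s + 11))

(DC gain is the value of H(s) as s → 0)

DC gain = H(0) = 20/(4 × 11) = 20/44 = 0.4545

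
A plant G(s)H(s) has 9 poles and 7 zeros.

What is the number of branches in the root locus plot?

Root locus has n branches where n = number of poles = 9.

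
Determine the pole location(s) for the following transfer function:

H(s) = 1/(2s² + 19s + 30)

Discriminant = 19² - 4×2×30 = 361 - 240 = 121 > 0, so two distinct real poles. Using quadratic formula: s = (-19 ± √121)/(2×2) = (-19 ± √121)/4, with √121 = 11. s₁ = -8/4 = -2, s₂ = -30/4 = -7.5. Poles: s₁ = -2, s₂ = -7.5.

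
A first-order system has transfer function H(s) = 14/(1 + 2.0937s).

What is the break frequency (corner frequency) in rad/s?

Corner frequency = 1/τ = 1/2.0937 = 0.478 rad/s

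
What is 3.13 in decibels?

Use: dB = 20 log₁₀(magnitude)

dB = 20 log₁₀(3.13) = 9.9 dB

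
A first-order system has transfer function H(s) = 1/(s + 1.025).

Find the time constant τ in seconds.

For H(s) = 1/(s + 1/τ), the pole is at -1/τ = -1.025, so τ = 1/1.025 = 0.9756 s.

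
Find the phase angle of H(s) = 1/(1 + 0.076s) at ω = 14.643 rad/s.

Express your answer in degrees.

Phase = -arctan(ωτ) = -arctan(14.643 × 0.076) = -48.1°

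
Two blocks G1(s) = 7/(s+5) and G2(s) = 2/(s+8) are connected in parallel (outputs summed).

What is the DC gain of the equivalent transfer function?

Parallel: G_eq = G1 + G2. DC gain = G1(0) + G2(0) = 7/5 + 2/8 = 1.4 + 0.25 = 1.65.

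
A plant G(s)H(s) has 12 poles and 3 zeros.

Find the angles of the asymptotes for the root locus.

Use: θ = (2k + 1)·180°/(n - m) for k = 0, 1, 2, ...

n - m = 12 - 3 = 9. Angles: θk = (2k + 1)·180°/9 = 20°, 60°, 100°, 140°, 180°, 220°, 260°, 300°, 340°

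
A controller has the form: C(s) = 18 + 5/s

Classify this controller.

This is a Proportional-Integral (PI) controller.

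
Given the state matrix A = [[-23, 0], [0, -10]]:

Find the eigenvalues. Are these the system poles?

For diagonal matrix, eigenvalues are diagonal entries: λ₁ = -23, λ₂ = -10. Eigenvalues of A = system poles.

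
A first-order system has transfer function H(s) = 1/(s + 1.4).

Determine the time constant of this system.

For H(s) = 1/(s + 1/τ), the pole is at -1/τ = -1.4, so τ = 1/1.4 = 0.7143 s.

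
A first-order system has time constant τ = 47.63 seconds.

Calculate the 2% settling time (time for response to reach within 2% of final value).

For first-order system, 2% settling time ≈ 4τ = 4 × 47.63 = 190.52 s.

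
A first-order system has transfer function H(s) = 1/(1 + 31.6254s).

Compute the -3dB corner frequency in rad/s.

Corner frequency = 1/τ = 1/31.6254 = 0.032 rad/s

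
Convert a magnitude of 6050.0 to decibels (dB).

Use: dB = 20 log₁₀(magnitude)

dB = 20 log₁₀(6050.0) = 75.6 dB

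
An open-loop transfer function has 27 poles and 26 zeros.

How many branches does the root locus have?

Root locus has n branches where n = number of poles = 27.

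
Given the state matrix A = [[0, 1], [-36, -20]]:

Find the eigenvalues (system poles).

det(A - λI) = λ² - (-20)λ + 36 = (λ - (-18))(λ - (-2)). Eigenvalues: -18, -2.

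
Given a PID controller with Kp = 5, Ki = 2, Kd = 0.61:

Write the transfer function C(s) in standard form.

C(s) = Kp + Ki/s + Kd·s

Substituting values: C(s) = 5 + 2/s + 0.61s = (0.61s² + 5s + 2)/s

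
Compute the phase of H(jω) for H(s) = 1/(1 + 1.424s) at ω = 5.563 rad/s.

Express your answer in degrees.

Phase = -arctan(ωτ) = -arctan(5.563 × 1.424) = -82.8°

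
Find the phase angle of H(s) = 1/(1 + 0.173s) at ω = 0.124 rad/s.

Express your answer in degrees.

Phase = -arctan(ωτ) = -arctan(0.124 × 0.173) = -1.2°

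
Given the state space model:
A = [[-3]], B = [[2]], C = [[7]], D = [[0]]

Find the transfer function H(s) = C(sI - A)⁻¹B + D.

(sI - A)⁻¹ = 1/(s + 3). H(s) = 7 × 2/(s + 3) + 0 = 14/(s + 3).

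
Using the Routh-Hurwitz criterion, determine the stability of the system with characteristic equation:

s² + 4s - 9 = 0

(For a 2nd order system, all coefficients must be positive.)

Coefficients: 1, 4, -9. c=-9 not positive, so system is unstable.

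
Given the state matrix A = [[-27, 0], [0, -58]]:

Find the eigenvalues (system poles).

For diagonal matrix, eigenvalues are diagonal entries: λ₁ = -27, λ₂ = -58.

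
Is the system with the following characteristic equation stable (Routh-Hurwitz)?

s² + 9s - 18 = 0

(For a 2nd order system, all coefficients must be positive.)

Coefficients: 1, 9, -18. c=-18 not positive, so system is unstable.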